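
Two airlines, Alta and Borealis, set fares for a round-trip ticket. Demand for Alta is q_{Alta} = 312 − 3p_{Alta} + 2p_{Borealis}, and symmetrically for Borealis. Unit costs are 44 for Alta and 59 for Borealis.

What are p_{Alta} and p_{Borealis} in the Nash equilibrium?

Alta's profit: π = (p_{Alta} − 44)(312 − 3p_{Alta} + 2p_{Borealis}).
∂π/∂p_{Alta} = 444 − 6p_{Alta} + 2p_{Borealis} = 0 ⇒ p_{Alta} = 74 + (1/3)p_{Borealis}.
Similarly p_{Borealis} = 81.5 + (1/3)p_{Alta}.
Substituting the second reaction function into the first: p_{Alta} = 74 + (1/3)(81.5 + (1/3)p_{Alta}), which gives (8/9)p_{Alta} = 607/6 ⇒ p_{Alta} = 113.8125.
Then p_{Borealis} = 81.5 + (1/3)·113.8125 = 119.4375.

113.8125, 119.4375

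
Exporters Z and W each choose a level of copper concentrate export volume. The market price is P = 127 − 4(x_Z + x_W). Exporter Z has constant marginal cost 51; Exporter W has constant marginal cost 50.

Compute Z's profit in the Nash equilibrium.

156.25

Exporter Z's profit: π = x_Z(127 − 4(x_Z + x_W)) − 51x_Z.
∂π/∂x_Z = 76 − 8x_Z − 4x_W = 0, so x_Z = 9.5 − 0.5x_W.
By the same steps for W: x_W = 9.625 − 0.5x_Z.
Plugging x_W into Z's best response: x_Z = 9.5 − 0.5(9.625 − 0.5x_Z) ⇒ 0.75x_Z = 4.6875, so x_Z = 6.25.
Then x_W = 9.625 − 0.5·6.25 = 6.5.
Price P = 127 − 4·12.75 = 76.
Z's profit: (76 − 51)·6.25 = 156.25.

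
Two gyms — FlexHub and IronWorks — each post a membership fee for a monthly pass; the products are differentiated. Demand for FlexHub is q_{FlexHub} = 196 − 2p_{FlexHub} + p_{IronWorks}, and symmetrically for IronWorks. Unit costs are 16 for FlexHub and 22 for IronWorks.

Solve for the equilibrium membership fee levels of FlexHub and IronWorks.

76.8, 79.2

FlexHub's profit: π = (p_{FlexHub} − 16)(196 − 2p_{FlexHub} + p_{IronWorks}).
∂π/∂p_{FlexHub} = 228 − 4p_{FlexHub} + p_{IronWorks} = 0 ⇒ p_{FlexHub} = 57 + 0.25p_{IronWorks}.
Similarly p_{IronWorks} = 60 + 0.25p_{FlexHub}.
Plugging p_{IronWorks} into FlexHub's best response: p_{FlexHub} = 57 + 0.25(60 + 0.25p_{FlexHub}) ⇒ 0.9375p_{FlexHub} = 72, so p_{FlexHub} = 76.8.
Then p_{IronWorks} = 60 + 0.25·76.8 = 79.2.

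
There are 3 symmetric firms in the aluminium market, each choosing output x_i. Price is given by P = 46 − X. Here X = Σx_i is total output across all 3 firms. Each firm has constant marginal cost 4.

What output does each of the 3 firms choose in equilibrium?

10.5

A representative firm's profit is π_i = x_i(46 − X) − 4x_i, with X = x_i + Σ_{j≠i} x_j.
First-order condition: 42 − 2x_i − Σ_{j≠i} x_j = 0.
Imposing symmetry (x_j = x for all j) turns Σ_{j≠i} x_j into 2x, so 42 = 4x and x = 10.5.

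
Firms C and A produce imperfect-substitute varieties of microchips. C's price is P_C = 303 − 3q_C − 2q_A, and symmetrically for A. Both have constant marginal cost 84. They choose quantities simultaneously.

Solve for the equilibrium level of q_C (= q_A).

Firm C's profit: π = q_C(303 − 3q_C − 2q_A) − 84q_C.
∂π/∂q_C = 219 − 6q_C − 2q_A = 0 ⇒ q_C = 36.5 − (1/3)q_A.
By symmetry q_A = q_C; substituting into the reaction function, (4/3)q_C = 36.5 and q_C = 27.375.

27.375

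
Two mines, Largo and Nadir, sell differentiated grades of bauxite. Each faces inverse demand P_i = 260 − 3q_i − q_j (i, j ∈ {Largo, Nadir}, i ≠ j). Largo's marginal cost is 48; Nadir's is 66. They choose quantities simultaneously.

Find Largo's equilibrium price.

Mine Largo's profit: π = q_{Largo}(260 − 3q_{Largo} − q_{Nadir}) − 48q_{Largo}.
∂π/∂q_{Largo} = 212 − 6q_{Largo} − q_{Nadir} = 0 ⇒ q_{Largo} = 106/3 − (1/6)q_{Nadir}.
Similarly q_{Nadir} = 97/3 − (1/6)q_{Largo}.
Substituting the second reaction function into the first: q_{Largo} = 106/3 − (1/6)(97/3 − (1/6)q_{Largo}), which gives (35/36)q_{Largo} = 539/18 ⇒ q_{Largo} = 30.8.
Then q_{Nadir} = 97/3 − (1/6)·30.8 = 27.2.
P_{Largo} = 260 − 3·30.8 − 27.2 = 140.4.

140.4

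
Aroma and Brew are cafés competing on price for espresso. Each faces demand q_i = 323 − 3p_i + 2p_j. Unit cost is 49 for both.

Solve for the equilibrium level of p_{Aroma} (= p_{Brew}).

Aroma's profit: π = (p_{Aroma} − 49)(323 − 3p_{Aroma} + 2p_{Brew}).
∂π/∂p_{Aroma} = 470 − 6p_{Aroma} + 2p_{Brew} = 0 ⇒ p_{Aroma} = 235/3 + (1/3)p_{Brew}.
The game is symmetric, so in equilibrium p_{Brew} = p_{Aroma}: the reaction function gives (2/3)p_{Aroma} = 235/3, hence p_{Aroma} = 117.5.

117.5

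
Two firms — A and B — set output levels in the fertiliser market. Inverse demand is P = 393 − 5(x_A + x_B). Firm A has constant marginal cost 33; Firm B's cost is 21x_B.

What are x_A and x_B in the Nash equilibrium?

Firm A's profit: π = x_A(393 − 5(x_A + x_B)) − 33x_A.
∂π/∂x_A = 360 − 10x_A − 5x_B = 0, so x_A = 36 − 0.5x_B.
By the same steps for B: x_B = 37.2 − 0.5x_A.
Plugging x_B into A's best response: x_A = 36 − 0.5(37.2 − 0.5x_A) ⇒ 0.75x_A = 17.4, so x_A = 23.2.
Then x_B = 37.2 − 0.5·23.2 = 25.6.

23.2, 25.6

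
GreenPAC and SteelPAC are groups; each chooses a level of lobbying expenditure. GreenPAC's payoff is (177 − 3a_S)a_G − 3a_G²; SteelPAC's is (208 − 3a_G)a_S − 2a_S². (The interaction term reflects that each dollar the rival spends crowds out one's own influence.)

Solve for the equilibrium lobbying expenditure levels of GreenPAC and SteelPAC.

5.6, 47.8

Expanding GreenPAC's payoff: 177a_G − 3a_Sa_G − 3a_G².
∂π/∂a_G = 177 − 3a_S − 6a_G = 0, so a_G = 29.5 − 0.5a_S.
Likewise for SteelPAC: a_S = 52 − 0.75a_G.
Plugging a_S into GreenPAC's best response: a_G = 29.5 − 0.5(52 − 0.75a_G) ⇒ 0.625a_G = 3.5, so a_G = 5.6.
Then a_S = 52 − 0.75·5.6 = 47.8.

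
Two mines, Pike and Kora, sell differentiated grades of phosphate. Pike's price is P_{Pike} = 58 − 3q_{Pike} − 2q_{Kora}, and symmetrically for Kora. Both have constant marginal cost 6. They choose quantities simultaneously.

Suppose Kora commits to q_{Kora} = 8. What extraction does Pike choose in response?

Mine Pike's profit: π = q_{Pike}(58 − 3q_{Pike} − 2q_{Kora}) − 6q_{Pike}.
∂π/∂q_{Pike} = 52 − 6q_{Pike} − 2q_{Kora} = 0 ⇒ q_{Pike} = 26/3 − (1/3)q_{Kora}.
At q_{Kora} = 8: q_{Pike} = 26/3 − (1/3)·8 = 6.

6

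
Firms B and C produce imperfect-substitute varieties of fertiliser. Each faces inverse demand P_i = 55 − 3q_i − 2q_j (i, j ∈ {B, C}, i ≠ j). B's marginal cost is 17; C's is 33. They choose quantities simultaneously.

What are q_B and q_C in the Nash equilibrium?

5.75, 1.75

Firm B's profit: π = q_B(55 − 3q_B − 2q_C) − 17q_B.
∂π/∂q_B = 38 − 6q_B − 2q_C = 0 ⇒ q_B = 19/3 − (1/3)q_C.
Similarly q_C = 11/3 − (1/3)q_B.
Substituting the second reaction function into the first: q_B = 19/3 − (1/3)(11/3 − (1/3)q_B), which gives (8/9)q_B = 46/9 ⇒ q_B = 5.75.
Then q_C = 11/3 − (1/3)·5.75 = 1.75.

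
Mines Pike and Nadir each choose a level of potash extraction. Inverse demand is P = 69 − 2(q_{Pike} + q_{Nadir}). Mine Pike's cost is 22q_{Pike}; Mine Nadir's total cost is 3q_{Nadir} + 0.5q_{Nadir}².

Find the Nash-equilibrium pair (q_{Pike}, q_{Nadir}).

Mine Pike's profit: π = q_{Pike}(69 − 2(q_{Pike} + q_{Nadir})) − 22q_{Pike}.
∂π/∂q_{Pike} = 47 − 4q_{Pike} − 2q_{Nadir} = 0, so q_{Pike} = 11.75 − 0.5q_{Nadir}.
For Nadir: ∂π/∂q_{Nadir} = 66 − 5q_{Nadir} − 2q_{Pike} = 0 ⇒ q_{Nadir} = 13.2 − 0.4q_{Pike}.
Substituting the second reaction function into the first: q_{Pike} = 11.75 − 0.5(13.2 − 0.4q_{Pike}), which gives 0.8q_{Pike} = 5.15 ⇒ q_{Pike} = 6.4375.
Then q_{Nadir} = 13.2 − 0.4·6.4375 = 10.625.

6.4375, 10.625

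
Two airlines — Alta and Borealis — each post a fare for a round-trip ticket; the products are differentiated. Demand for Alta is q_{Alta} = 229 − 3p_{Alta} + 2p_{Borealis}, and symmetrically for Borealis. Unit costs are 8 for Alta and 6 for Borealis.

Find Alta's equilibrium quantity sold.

164.625

Alta's profit: π = (p_{Alta} − 8)(229 − 3p_{Alta} + 2p_{Borealis}).
∂π/∂p_{Alta} = 253 − 6p_{Alta} + 2p_{Borealis} = 0 ⇒ p_{Alta} = 253/6 + (1/3)p_{Borealis}.
Similarly p_{Borealis} = 247/6 + (1/3)p_{Alta}.
Plugging p_{Borealis} into Alta's best response: p_{Alta} = 253/6 + (1/3)(247/6 + (1/3)p_{Alta}) ⇒ (8/9)p_{Alta} = 503/9, so p_{Alta} = 62.875.
Then p_{Borealis} = 247/6 + (1/3)·62.875 = 62.125.
q_{Alta} = 229 − 3·62.875 + 2·62.125 = 164.625.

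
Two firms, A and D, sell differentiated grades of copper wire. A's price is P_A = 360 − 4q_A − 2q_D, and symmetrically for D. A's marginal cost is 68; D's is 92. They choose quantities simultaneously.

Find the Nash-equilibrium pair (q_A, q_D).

30, 26

Firm A's profit: π = q_A(360 − 4q_A − 2q_D) − 68q_A.
∂π/∂q_A = 292 − 8q_A − 2q_D = 0 ⇒ q_A = 36.5 − 0.25q_D.
Similarly q_D = 33.5 − 0.25q_A.
Substituting the second reaction function into the first: q_A = 36.5 − 0.25(33.5 − 0.25q_A), which gives 0.9375q_A = 28.125 ⇒ q_A = 30.
Then q_D = 33.5 − 0.25·30 = 26.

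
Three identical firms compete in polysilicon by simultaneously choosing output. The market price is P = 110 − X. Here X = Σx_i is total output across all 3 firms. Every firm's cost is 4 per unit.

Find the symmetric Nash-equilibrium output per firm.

26.5

A representative firm's profit is π_i = x_i(110 − X) − 4x_i, with X = x_i + Σ_{j≠i} x_j.
First-order condition: 106 − 2x_i − Σ_{j≠i} x_j = 0.
With identical firms, set every x_j = x: then 106 − 2x − 2x = 0, i.e. x = 106/4 = 26.5.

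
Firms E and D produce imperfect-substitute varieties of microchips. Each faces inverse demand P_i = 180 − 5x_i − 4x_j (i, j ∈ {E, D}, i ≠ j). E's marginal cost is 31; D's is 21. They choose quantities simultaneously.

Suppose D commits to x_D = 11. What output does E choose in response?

Firm E's profit: π = x_E(180 − 5x_E − 4x_D) − 31x_E.
∂π/∂x_E = 149 − 10x_E − 4x_D = 0 ⇒ x_E = 14.9 − 0.4x_D.
At x_D = 11: x_E = 14.9 − 0.4·11 = 10.5.

10.5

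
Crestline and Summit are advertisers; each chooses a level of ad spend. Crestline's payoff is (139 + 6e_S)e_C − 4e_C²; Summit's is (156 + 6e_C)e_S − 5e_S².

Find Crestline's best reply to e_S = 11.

Expanding Crestline's payoff: 139e_C + 6e_Se_C − 4e_C².
∂π/∂e_C = 139 + 6e_S − 8e_C = 0, so e_C = 17.375 + 0.75e_S.
At e_S = 11: e_C = 17.375 + 0.75·11 = 25.625.

25.625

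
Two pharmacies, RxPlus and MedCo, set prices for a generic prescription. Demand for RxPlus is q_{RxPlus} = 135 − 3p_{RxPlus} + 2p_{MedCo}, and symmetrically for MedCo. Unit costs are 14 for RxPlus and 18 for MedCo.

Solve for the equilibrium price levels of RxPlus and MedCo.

RxPlus's profit: π = (p_{RxPlus} − 14)(135 − 3p_{RxPlus} + 2p_{MedCo}).
∂π/∂p_{RxPlus} = 177 − 6p_{RxPlus} + 2p_{MedCo} = 0 ⇒ p_{RxPlus} = 29.5 + (1/3)p_{MedCo}.
Similarly p_{MedCo} = 31.5 + (1/3)p_{RxPlus}.
Substituting the second reaction function into the first: p_{RxPlus} = 29.5 + (1/3)(31.5 + (1/3)p_{RxPlus}), which gives (8/9)p_{RxPlus} = 40 ⇒ p_{RxPlus} = 45.
Then p_{MedCo} = 31.5 + (1/3)·45 = 46.5.

45, 46.5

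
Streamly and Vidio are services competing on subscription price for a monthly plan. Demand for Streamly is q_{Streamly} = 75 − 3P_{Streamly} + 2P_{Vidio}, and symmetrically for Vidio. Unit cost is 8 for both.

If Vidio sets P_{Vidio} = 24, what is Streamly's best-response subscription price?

24.5

Streamly's profit: π = (P_{Streamly} − 8)(75 − 3P_{Streamly} + 2P_{Vidio}).
∂π/∂P_{Streamly} = 99 − 6P_{Streamly} + 2P_{Vidio} = 0 ⇒ P_{Streamly} = 16.5 + (1/3)P_{Vidio}.
At P_{Vidio} = 24: P_{Streamly} = 16.5 + (1/3)·24 = 24.5.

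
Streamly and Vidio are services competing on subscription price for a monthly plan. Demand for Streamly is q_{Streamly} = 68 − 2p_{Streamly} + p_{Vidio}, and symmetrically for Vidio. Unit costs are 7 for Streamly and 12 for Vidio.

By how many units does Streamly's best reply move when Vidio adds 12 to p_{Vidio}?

3

Streamly's profit: π = (p_{Streamly} − 7)(68 − 2p_{Streamly} + p_{Vidio}).
∂π/∂p_{Streamly} = 82 − 4p_{Streamly} + p_{Vidio} = 0 ⇒ p_{Streamly} = 20.5 + 0.25p_{Vidio}.
The reaction-function slope is 0.25, so a 12-unit rise in p_{Vidio} moves p_{Streamly} by 0.25 × 12 = 3. Streamly's best response rises — the actions are strategic complements.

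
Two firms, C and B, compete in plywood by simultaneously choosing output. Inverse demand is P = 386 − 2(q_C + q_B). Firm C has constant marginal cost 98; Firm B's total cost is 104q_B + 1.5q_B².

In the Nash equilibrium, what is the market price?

Firm C's profit: π = q_C(386 − 2(q_C + q_B)) − 98q_C.
∂π/∂q_C = 288 − 4q_C − 2q_B = 0, so q_C = 72 − 0.5q_B.
For B: ∂π/∂q_B = 282 − 7q_B − 2q_C = 0 ⇒ q_B = 282/7 − (2/7)q_C.
Plugging q_B into C's best response: q_C = 72 − 0.5(282/7 − (2/7)q_C) ⇒ (6/7)q_C = 363/7, so q_C = 60.5.
Then q_B = 282/7 − (2/7)·60.5 = 23.
Equilibrium price: P = 386 − 2·83.5 = 219.

219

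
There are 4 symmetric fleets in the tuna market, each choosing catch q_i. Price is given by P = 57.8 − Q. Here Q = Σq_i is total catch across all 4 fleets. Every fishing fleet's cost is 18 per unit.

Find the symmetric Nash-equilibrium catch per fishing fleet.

7.96

A representative fishing fleet's profit is π_i = q_i(57.8 − Q) − 18q_i, with Q = q_i + Σ_{j≠i} q_j.
First-order condition: 39.8 − 2q_i − Σ_{j≠i} q_j = 0.
With identical fishing fleets, set every q_j = q: then 39.8 − 2q − 3q = 0, i.e. q = 39.8/5 = 7.96.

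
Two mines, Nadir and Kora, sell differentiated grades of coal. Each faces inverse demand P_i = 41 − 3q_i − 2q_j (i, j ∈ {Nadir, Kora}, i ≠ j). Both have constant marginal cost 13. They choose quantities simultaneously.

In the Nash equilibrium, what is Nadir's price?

23.5

Mine Nadir's profit: π = q_{Nadir}(41 − 3q_{Nadir} − 2q_{Kora}) − 13q_{Nadir}.
∂π/∂q_{Nadir} = 28 − 6q_{Nadir} − 2q_{Kora} = 0 ⇒ q_{Nadir} = 14/3 − (1/3)q_{Kora}.
Setting q_{Nadir} = q_{Kora} in the reaction function: q_{Nadir} = 14/3 − (1/3)q_{Nadir}, so q_{Nadir} = (14/3) / (4/3) = 3.5.
P_{Nadir} = 41 − 3·3.5 − 2·3.5 = 23.5.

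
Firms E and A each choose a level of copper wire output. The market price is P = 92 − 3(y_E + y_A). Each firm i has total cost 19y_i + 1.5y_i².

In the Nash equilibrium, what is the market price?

55.5

Firm E's profit: π = y_E(92 − 3(y_E + y_A)) − 19y_E − 1.5y_E².
∂π/∂y_E = 73 − 9y_E − 3y_A = 0, so y_E = 73/9 − (1/3)y_A.
The game is symmetric, so in equilibrium y_A = y_E: the reaction function gives (4/3)y_E = 73/9, hence y_E = 73/12.
Equilibrium price: P = 92 − 3·(73/6) = 55.5.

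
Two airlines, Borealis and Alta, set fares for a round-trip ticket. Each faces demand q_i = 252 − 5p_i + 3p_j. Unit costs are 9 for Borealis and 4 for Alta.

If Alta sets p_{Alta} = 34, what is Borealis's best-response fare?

39.9

Borealis's profit: π = (p_{Borealis} − 9)(252 − 5p_{Borealis} + 3p_{Alta}).
∂π/∂p_{Borealis} = 297 − 10p_{Borealis} + 3p_{Alta} = 0 ⇒ p_{Borealis} = 29.7 + 0.3p_{Alta}.
At p_{Alta} = 34: p_{Borealis} = 29.7 + 0.3·34 = 39.9.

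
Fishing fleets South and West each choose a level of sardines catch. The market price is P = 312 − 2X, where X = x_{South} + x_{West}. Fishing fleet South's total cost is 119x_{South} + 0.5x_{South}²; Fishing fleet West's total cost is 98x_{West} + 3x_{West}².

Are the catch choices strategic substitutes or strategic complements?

strategic substitutes

Fishing fleet South's profit: π = x_{South}(312 − 2(x_{South} + x_{West})) − 119x_{South} − 0.5x_{South}².
∂π/∂x_{South} = 193 − 5x_{South} − 2x_{West} = 0, so x_{South} = 38.6 − 0.4x_{West}.
The best-response slope dx_{South}/dx_{West} = −0.4 < 0: the reaction function is downward-sloping, so the choices are strategic substitutes.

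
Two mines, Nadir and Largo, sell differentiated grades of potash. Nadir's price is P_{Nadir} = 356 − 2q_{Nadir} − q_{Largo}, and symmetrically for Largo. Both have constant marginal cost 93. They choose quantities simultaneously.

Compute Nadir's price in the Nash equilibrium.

Mine Nadir's profit: π = q_{Nadir}(356 − 2q_{Nadir} − q_{Largo}) − 93q_{Nadir}.
∂π/∂q_{Nadir} = 263 − 4q_{Nadir} − q_{Largo} = 0 ⇒ q_{Nadir} = 65.75 − 0.25q_{Largo}.
By symmetry q_{Largo} = q_{Nadir}; substituting into the reaction function, 1.25q_{Nadir} = 65.75 and q_{Nadir} = 52.6.
P_{Nadir} = 356 − 2·52.6 − 52.6 = 198.2.

198.2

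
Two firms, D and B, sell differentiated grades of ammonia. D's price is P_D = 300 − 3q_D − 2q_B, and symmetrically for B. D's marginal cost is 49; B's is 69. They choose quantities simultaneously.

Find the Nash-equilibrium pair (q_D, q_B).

32.625, 27.625

Firm D's profit: π = q_D(300 − 3q_D − 2q_B) − 49q_D.
∂π/∂q_D = 251 − 6q_D − 2q_B = 0 ⇒ q_D = 251/6 − (1/3)q_B.
Similarly q_B = 38.5 − (1/3)q_D.
Solving the two reaction functions simultaneously: (1 − (−1/3)(−1/3))q_D = 251/6 − (1/3)·38.5, so (8/9)q_D = 29 and q_D = 32.625.
Then q_B = 38.5 − (1/3)·32.625 = 27.625.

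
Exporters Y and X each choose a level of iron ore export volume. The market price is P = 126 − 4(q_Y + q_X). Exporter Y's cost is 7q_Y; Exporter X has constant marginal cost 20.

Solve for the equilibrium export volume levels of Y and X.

Exporter Y's profit: π = q_Y(126 − 4(q_Y + q_X)) − 7q_Y.
∂π/∂q_Y = 119 − 8q_Y − 4q_X = 0, so q_Y = 14.875 − 0.5q_X.
By the same steps for X: q_X = 13.25 − 0.5q_Y.
Solving the two reaction functions simultaneously: (1 − (−0.5)(−0.5))q_Y = 14.875 − 0.5·13.25, so 0.75q_Y = 8.25 and q_Y = 11.
Then q_X = 13.25 − 0.5·11 = 7.75.

11, 7.75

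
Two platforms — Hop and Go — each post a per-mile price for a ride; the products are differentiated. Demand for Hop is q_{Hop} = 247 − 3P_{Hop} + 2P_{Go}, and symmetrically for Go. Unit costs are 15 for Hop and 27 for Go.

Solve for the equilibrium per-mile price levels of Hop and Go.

75.25, 79.75

Hop's profit: π = (P_{Hop} − 15)(247 − 3P_{Hop} + 2P_{Go}).
∂π/∂P_{Hop} = 292 − 6P_{Hop} + 2P_{Go} = 0 ⇒ P_{Hop} = 146/3 + (1/3)P_{Go}.
Similarly P_{Go} = 164/3 + (1/3)P_{Hop}.
Substituting the second reaction function into the first: P_{Hop} = 146/3 + (1/3)(164/3 + (1/3)P_{Hop}), which gives (8/9)P_{Hop} = 602/9 ⇒ P_{Hop} = 75.25.
Then P_{Go} = 164/3 + (1/3)·75.25 = 79.75.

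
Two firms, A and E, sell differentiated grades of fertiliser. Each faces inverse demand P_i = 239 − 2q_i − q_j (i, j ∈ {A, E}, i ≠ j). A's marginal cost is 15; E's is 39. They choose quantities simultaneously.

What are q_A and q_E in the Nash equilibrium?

Firm A's profit: π = q_A(239 − 2q_A − q_E) − 15q_A.
∂π/∂q_A = 224 − 4q_A − q_E = 0 ⇒ q_A = 56 − 0.25q_E.
Similarly q_E = 50 − 0.25q_A.
Substituting the second reaction function into the first: q_A = 56 − 0.25(50 − 0.25q_A), which gives 0.9375q_A = 43.5 ⇒ q_A = 46.4.
Then q_E = 50 − 0.25·46.4 = 38.4.

46.4, 38.4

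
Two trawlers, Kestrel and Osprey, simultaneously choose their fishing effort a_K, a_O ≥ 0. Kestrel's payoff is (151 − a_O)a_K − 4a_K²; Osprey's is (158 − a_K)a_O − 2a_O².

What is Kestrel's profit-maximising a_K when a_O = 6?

Expanding Kestrel's payoff: 151a_K − a_Oa_K − 4a_K².
∂π/∂a_K = 151 − a_O − 8a_K = 0, so a_K = 18.875 − 0.125a_O.
At a_O = 6: a_K = 18.875 − 0.125·6 = 18.125.

18.125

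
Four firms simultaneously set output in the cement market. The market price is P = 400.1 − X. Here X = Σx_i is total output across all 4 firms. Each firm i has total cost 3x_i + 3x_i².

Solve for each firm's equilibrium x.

36.1

A representative firm's profit is π_i = x_i(400.1 − X) − 3x_i − 3x_i², with X = x_i + Σ_{j≠i} x_j.
First-order condition: 397.1 − 8x_i − Σ_{j≠i} x_j = 0.
In a symmetric equilibrium every firm chooses the same x, so Σ_{j≠i} x_j = 3x. The condition becomes 397.1 − 11x = 0, giving x = 397.1/11 = 36.1.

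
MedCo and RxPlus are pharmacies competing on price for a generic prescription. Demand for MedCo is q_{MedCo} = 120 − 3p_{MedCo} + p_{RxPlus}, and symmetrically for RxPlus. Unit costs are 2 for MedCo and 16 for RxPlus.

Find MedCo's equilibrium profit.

1786.08

MedCo's profit: π = (p_{MedCo} − 2)(120 − 3p_{MedCo} + p_{RxPlus}).
∂π/∂p_{MedCo} = 126 − 6p_{MedCo} + p_{RxPlus} = 0 ⇒ p_{MedCo} = 21 + (1/6)p_{RxPlus}.
Similarly p_{RxPlus} = 28 + (1/6)p_{MedCo}.
Solving the two reaction functions simultaneously: (1 − (1/6)(1/6))p_{MedCo} = 21 + (1/6)·28, so (35/36)p_{MedCo} = 77/3 and p_{MedCo} = 26.4.
Then p_{RxPlus} = 28 + (1/6)·26.4 = 32.4.
q_{MedCo} = 120 − 3·26.4 + 32.4 = 73.2.
Profit = (26.4 − 2)·73.2 = 1786.08.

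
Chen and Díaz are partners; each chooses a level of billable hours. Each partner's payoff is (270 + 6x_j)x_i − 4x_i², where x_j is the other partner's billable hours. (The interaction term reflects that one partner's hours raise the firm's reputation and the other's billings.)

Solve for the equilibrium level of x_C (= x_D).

135

Chen's payoff is (270 + 6x_D)x_C − 4x_C².
∂π/∂x_C = 270 + 6x_D − 8x_C = 0, so x_C = 33.75 + 0.75x_D.
The game is symmetric, so in equilibrium x_D = x_C: the reaction function gives 0.25x_C = 33.75, hence x_C = 135.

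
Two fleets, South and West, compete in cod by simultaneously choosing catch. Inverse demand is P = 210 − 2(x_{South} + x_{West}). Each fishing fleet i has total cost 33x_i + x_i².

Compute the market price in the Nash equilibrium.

121.5

Fishing fleet South's profit: π = x_{South}(210 − 2(x_{South} + x_{West})) − 33x_{South} − x_{South}².
∂π/∂x_{South} = 177 − 6x_{South} − 2x_{West} = 0, so x_{South} = 29.5 − (1/3)x_{West}.
Setting x_{South} = x_{West} in the reaction function: x_{South} = 29.5 − (1/3)x_{South}, so x_{South} = 29.5 / (4/3) = 22.125.
Equilibrium price: P = 210 − 2·44.25 = 121.5.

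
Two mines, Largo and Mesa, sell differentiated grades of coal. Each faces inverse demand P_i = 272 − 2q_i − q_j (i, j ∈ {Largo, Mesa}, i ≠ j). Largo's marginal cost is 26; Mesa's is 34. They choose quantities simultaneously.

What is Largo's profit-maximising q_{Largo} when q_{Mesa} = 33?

Mine Largo's profit: π = q_{Largo}(272 − 2q_{Largo} − q_{Mesa}) − 26q_{Largo}.
∂π/∂q_{Largo} = 246 − 4q_{Largo} − q_{Mesa} = 0 ⇒ q_{Largo} = 61.5 − 0.25q_{Mesa}.
At q_{Mesa} = 33: q_{Largo} = 61.5 − 0.25·33 = 53.25.

53.25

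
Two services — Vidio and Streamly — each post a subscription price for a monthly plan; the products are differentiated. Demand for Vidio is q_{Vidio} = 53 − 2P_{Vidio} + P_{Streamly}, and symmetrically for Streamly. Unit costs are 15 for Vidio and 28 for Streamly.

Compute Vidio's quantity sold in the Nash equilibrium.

Vidio's profit: π = (P_{Vidio} − 15)(53 − 2P_{Vidio} + P_{Streamly}).
∂π/∂P_{Vidio} = 83 − 4P_{Vidio} + P_{Streamly} = 0 ⇒ P_{Vidio} = 20.75 + 0.25P_{Streamly}.
Similarly P_{Streamly} = 27.25 + 0.25P_{Vidio}.
Substituting the second reaction function into the first: P_{Vidio} = 20.75 + 0.25(27.25 + 0.25P_{Vidio}), which gives 0.9375P_{Vidio} = 27.5625 ⇒ P_{Vidio} = 29.4.
Then P_{Streamly} = 27.25 + 0.25·29.4 = 34.6.
q_{Vidio} = 53 − 2·29.4 + 34.6 = 28.8.

28.8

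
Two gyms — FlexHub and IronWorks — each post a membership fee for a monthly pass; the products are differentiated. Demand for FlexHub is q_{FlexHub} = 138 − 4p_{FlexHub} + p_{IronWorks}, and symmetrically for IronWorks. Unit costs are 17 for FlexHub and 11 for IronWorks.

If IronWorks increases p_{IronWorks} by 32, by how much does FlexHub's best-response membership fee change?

4

FlexHub's profit: π = (p_{FlexHub} − 17)(138 − 4p_{FlexHub} + p_{IronWorks}).
∂π/∂p_{FlexHub} = 206 − 8p_{FlexHub} + p_{IronWorks} = 0 ⇒ p_{FlexHub} = 25.75 + 0.125p_{IronWorks}.
The reaction-function slope is 0.125, so a 32-unit rise in p_{IronWorks} moves p_{FlexHub} by 0.125 × 32 = 4. FlexHub's best response rises — the actions are strategic complements.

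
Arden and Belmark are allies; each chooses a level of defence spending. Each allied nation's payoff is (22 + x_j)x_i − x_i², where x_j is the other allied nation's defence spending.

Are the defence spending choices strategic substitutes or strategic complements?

Arden's payoff is (22 + x_B)x_A − x_A².
∂π/∂x_A = 22 + x_B − 2x_A = 0, so x_A = 11 + 0.5x_B.
The best-response slope dx_A/dx_B = 0.5 > 0: the reaction function is upward-sloping, so the choices are strategic complements.

strategic complements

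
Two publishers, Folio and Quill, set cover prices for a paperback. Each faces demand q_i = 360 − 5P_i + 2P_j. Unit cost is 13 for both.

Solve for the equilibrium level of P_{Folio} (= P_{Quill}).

53.125

Folio's profit: π = (P_{Folio} − 13)(360 − 5P_{Folio} + 2P_{Quill}).
∂π/∂P_{Folio} = 425 − 10P_{Folio} + 2P_{Quill} = 0 ⇒ P_{Folio} = 42.5 + 0.2P_{Quill}.
The game is symmetric, so in equilibrium P_{Quill} = P_{Folio}: the reaction function gives 0.8P_{Folio} = 42.5, hence P_{Folio} = 53.125.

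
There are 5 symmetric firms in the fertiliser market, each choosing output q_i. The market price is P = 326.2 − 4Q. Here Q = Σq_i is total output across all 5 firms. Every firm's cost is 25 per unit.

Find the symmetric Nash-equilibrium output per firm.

A representative firm's profit is π_i = q_i(326.2 − 4Q) − 25q_i, with Q = q_i + Σ_{j≠i} q_j.
First-order condition: 301.2 − 8q_i − 4Σ_{j≠i} q_j = 0.
In a symmetric equilibrium every firm chooses the same q, so Σ_{j≠i} q_j = 4q. The condition becomes 301.2 − 24q = 0, giving q = 301.2/24 = 12.55.

12.55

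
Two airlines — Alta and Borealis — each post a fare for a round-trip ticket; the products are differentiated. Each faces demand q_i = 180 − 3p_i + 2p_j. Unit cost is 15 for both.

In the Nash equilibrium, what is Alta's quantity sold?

Alta's profit: π = (p_{Alta} − 15)(180 − 3p_{Alta} + 2p_{Borealis}).
∂π/∂p_{Alta} = 225 − 6p_{Alta} + 2p_{Borealis} = 0 ⇒ p_{Alta} = 37.5 + (1/3)p_{Borealis}.
The game is symmetric, so in equilibrium p_{Borealis} = p_{Alta}: the reaction function gives (2/3)p_{Alta} = 37.5, hence p_{Alta} = 56.25.
q_{Alta} = 180 − 3·56.25 + 2·56.25 = 123.75.

123.75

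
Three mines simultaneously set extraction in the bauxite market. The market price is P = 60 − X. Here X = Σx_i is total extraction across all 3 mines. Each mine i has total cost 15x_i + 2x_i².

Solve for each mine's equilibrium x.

5.625

A representative mine's profit is π_i = x_i(60 − X) − 15x_i − 2x_i², with X = x_i + Σ_{j≠i} x_j.
First-order condition: 45 − 6x_i − Σ_{j≠i} x_j = 0.
In a symmetric equilibrium every mine chooses the same x, so Σ_{j≠i} x_j = 2x. The condition becomes 45 − 8x = 0, giving x = 45/8 = 5.625.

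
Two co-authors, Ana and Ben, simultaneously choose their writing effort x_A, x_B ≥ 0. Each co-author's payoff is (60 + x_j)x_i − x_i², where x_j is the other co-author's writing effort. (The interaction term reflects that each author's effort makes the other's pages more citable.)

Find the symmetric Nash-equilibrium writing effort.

Ana's payoff is (60 + x_B)x_A − x_A².
∂π/∂x_A = 60 + x_B − 2x_A = 0, so x_A = 30 + 0.5x_B.
Setting x_A = x_B in the reaction function: x_A = 30 + 0.5x_A, so x_A = 30 / 0.5 = 60.

60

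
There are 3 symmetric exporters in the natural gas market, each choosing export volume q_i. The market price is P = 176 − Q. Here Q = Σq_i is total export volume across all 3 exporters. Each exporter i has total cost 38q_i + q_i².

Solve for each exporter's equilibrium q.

23

A representative exporter's profit is π_i = q_i(176 − Q) − 38q_i − q_i², with Q = q_i + Σ_{j≠i} q_j.
First-order condition: 138 − 4q_i − Σ_{j≠i} q_j = 0.
Imposing symmetry (q_j = q for all j) turns Σ_{j≠i} q_j into 2q, so 138 = 6q and q = 23.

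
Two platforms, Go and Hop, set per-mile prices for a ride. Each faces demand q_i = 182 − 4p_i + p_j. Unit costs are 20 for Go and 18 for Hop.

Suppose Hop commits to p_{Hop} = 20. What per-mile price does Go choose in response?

Go's profit: π = (p_{Go} − 20)(182 − 4p_{Go} + p_{Hop}).
∂π/∂p_{Go} = 262 − 8p_{Go} + p_{Hop} = 0 ⇒ p_{Go} = 32.75 + 0.125p_{Hop}.
At p_{Hop} = 20: p_{Go} = 32.75 + 0.125·20 = 35.25.

35.25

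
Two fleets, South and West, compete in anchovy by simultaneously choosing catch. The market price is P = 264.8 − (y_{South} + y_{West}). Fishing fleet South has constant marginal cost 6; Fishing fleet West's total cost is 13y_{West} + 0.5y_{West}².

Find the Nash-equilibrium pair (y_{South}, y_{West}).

104.92, 48.96

Fishing fleet South's profit: π = y_{South}(264.8 − (y_{South} + y_{West})) − 6y_{South}.
∂π/∂y_{South} = 258.8 − 2y_{South} − y_{West} = 0, so y_{South} = 129.4 − 0.5y_{West}.
For West: ∂π/∂y_{West} = 251.8 − 3y_{West} − y_{South} = 0 ⇒ y_{West} = 1259/15 − (1/3)y_{South}.
Substituting the second reaction function into the first: y_{South} = 129.4 − 0.5(1259/15 − (1/3)y_{South}), which gives (5/6)y_{South} = 2623/30 ⇒ y_{South} = 104.92.
Then y_{West} = 1259/15 − (1/3)·104.92 = 48.96.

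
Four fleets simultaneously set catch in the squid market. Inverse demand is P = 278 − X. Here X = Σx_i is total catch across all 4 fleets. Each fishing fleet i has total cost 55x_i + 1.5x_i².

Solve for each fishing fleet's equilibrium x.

27.875

A representative fishing fleet's profit is π_i = x_i(278 − X) − 55x_i − 1.5x_i², with X = x_i + Σ_{j≠i} x_j.
First-order condition: 223 − 5x_i − Σ_{j≠i} x_j = 0.
In a symmetric equilibrium every fishing fleet chooses the same x, so Σ_{j≠i} x_j = 3x. The condition becomes 223 − 8x = 0, giving x = 223/8 = 27.875.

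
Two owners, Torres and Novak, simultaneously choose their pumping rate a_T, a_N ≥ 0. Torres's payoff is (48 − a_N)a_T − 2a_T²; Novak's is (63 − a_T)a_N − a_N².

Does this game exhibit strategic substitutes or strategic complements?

strategic substitutes

Expanding Torres's payoff: 48a_T − a_Na_T − 2a_T².
∂π/∂a_T = 48 − a_N − 4a_T = 0, so a_T = 12 − 0.25a_N.
The best-response slope da_T/da_N = −0.25 < 0: the reaction function is downward-sloping, so the choices are strategic substitutes.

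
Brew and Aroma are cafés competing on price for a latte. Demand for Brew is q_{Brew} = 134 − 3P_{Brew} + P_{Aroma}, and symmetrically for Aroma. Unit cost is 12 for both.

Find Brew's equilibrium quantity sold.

66

Brew's profit: π = (P_{Brew} − 12)(134 − 3P_{Brew} + P_{Aroma}).
∂π/∂P_{Brew} = 170 − 6P_{Brew} + P_{Aroma} = 0 ⇒ P_{Brew} = 85/3 + (1/6)P_{Aroma}.
Setting P_{Brew} = P_{Aroma} in the reaction function: P_{Brew} = 85/3 + (1/6)P_{Brew}, so P_{Brew} = (85/3) / (5/6) = 34.
q_{Brew} = 134 − 3·34 + 34 = 66.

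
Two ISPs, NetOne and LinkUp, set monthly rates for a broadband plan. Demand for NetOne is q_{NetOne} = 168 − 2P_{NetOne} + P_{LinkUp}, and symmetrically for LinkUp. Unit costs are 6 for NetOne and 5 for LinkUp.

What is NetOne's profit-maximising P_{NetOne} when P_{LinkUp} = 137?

NetOne's profit: π = (P_{NetOne} − 6)(168 − 2P_{NetOne} + P_{LinkUp}).
∂π/∂P_{NetOne} = 180 − 4P_{NetOne} + P_{LinkUp} = 0 ⇒ P_{NetOne} = 45 + 0.25P_{LinkUp}.
At P_{LinkUp} = 137: P_{NetOne} = 45 + 0.25·137 = 79.25.

79.25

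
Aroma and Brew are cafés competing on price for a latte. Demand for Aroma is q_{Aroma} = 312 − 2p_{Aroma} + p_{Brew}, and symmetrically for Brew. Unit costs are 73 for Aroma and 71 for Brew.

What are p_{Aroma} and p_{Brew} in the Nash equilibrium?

Aroma's profit: π = (p_{Aroma} − 73)(312 − 2p_{Aroma} + p_{Brew}).
∂π/∂p_{Aroma} = 458 − 4p_{Aroma} + p_{Brew} = 0 ⇒ p_{Aroma} = 114.5 + 0.25p_{Brew}.
Similarly p_{Brew} = 113.5 + 0.25p_{Aroma}.
Substituting the second reaction function into the first: p_{Aroma} = 114.5 + 0.25(113.5 + 0.25p_{Aroma}), which gives 0.9375p_{Aroma} = 142.875 ⇒ p_{Aroma} = 152.4.
Then p_{Brew} = 113.5 + 0.25·152.4 = 151.6.

152.4, 151.6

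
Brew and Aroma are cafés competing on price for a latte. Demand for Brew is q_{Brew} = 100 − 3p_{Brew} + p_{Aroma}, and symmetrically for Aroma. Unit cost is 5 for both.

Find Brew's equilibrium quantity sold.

54

Brew's profit: π = (p_{Brew} − 5)(100 − 3p_{Brew} + p_{Aroma}).
∂π/∂p_{Brew} = 115 − 6p_{Brew} + p_{Aroma} = 0 ⇒ p_{Brew} = 115/6 + (1/6)p_{Aroma}.
By symmetry p_{Aroma} = p_{Brew}; substituting into the reaction function, (5/6)p_{Brew} = 115/6 and p_{Brew} = 23.
q_{Brew} = 100 − 3·23 + 23 = 54.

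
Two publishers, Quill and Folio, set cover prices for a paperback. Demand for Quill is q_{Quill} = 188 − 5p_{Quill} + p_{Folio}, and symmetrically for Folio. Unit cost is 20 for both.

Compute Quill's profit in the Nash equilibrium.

720

Quill's profit: π = (p_{Quill} − 20)(188 − 5p_{Quill} + p_{Folio}).
∂π/∂p_{Quill} = 288 − 10p_{Quill} + p_{Folio} = 0 ⇒ p_{Quill} = 28.8 + 0.1p_{Folio}.
The game is symmetric, so in equilibrium p_{Folio} = p_{Quill}: the reaction function gives 0.9p_{Quill} = 28.8, hence p_{Quill} = 32.
q_{Quill} = 188 − 5·32 + 32 = 60.
Profit = (32 − 20)·60 = 720.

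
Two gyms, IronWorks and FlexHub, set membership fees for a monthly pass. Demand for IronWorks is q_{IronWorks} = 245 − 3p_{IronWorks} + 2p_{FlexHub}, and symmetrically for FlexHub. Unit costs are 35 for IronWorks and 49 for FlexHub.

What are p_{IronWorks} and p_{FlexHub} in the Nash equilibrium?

IronWorks's profit: π = (p_{IronWorks} − 35)(245 − 3p_{IronWorks} + 2p_{FlexHub}).
∂π/∂p_{IronWorks} = 350 − 6p_{IronWorks} + 2p_{FlexHub} = 0 ⇒ p_{IronWorks} = 175/3 + (1/3)p_{FlexHub}.
Similarly p_{FlexHub} = 196/3 + (1/3)p_{IronWorks}.
Plugging p_{FlexHub} into IronWorks's best response: p_{IronWorks} = 175/3 + (1/3)(196/3 + (1/3)p_{IronWorks}) ⇒ (8/9)p_{IronWorks} = 721/9, so p_{IronWorks} = 90.125.
Then p_{FlexHub} = 196/3 + (1/3)·90.125 = 95.375.

90.125, 95.375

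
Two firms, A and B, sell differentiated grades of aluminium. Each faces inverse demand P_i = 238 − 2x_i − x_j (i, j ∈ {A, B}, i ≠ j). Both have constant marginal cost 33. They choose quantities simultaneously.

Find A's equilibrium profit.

3362

Firm A's profit: π = x_A(238 − 2x_A − x_B) − 33x_A.
∂π/∂x_A = 205 − 4x_A − x_B = 0 ⇒ x_A = 51.25 − 0.25x_B.
By symmetry x_B = x_A; substituting into the reaction function, 1.25x_A = 51.25 and x_A = 41.
P_A = 238 − 2·41 − 41 = 115.
Profit = (115 − 33)·41 = 3362.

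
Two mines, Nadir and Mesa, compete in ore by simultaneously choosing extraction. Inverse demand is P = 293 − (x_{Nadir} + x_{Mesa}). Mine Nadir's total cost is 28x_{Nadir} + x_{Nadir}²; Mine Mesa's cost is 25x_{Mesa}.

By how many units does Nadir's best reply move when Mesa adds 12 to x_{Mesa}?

Mine Nadir's profit: π = x_{Nadir}(293 − (x_{Nadir} + x_{Mesa})) − 28x_{Nadir} − x_{Nadir}².
∂π/∂x_{Nadir} = 265 − 4x_{Nadir} − x_{Mesa} = 0, so x_{Nadir} = 66.25 − 0.25x_{Mesa}.
The reaction-function slope is −0.25, so a 12-unit rise in x_{Mesa} moves x_{Nadir} by −0.25 × 12 = −3. Nadir's best response falls — the actions are strategic substitutes.

-3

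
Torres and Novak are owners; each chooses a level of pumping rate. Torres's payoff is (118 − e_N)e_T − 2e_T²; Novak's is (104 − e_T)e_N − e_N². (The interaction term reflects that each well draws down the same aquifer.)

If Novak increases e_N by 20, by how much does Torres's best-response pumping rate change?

-5

Expanding Torres's payoff: 118e_T − e_Ne_T − 2e_T².
∂π/∂e_T = 118 − e_N − 4e_T = 0, so e_T = 29.5 − 0.25e_N.
The reaction-function slope is −0.25, so a 20-unit rise in e_N moves e_T by −0.25 × 20 = −5. Torres's best response falls — the actions are strategic substitutes.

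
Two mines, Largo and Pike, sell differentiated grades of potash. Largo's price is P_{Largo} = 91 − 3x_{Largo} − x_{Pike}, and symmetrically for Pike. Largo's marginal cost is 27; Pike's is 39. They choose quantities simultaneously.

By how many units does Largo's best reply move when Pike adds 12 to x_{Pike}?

Mine Largo's profit: π = x_{Largo}(91 − 3x_{Largo} − x_{Pike}) − 27x_{Largo}.
∂π/∂x_{Largo} = 64 − 6x_{Largo} − x_{Pike} = 0 ⇒ x_{Largo} = 32/3 − (1/6)x_{Pike}.
The reaction-function slope is −1/6, so a 12-unit rise in x_{Pike} moves x_{Largo} by −1/6 × 12 = −2. Largo's best response falls — the actions are strategic substitutes.

-2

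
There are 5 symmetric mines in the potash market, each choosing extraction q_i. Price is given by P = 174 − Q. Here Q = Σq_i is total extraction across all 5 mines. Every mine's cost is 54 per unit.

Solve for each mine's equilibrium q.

20

A representative mine's profit is π_i = q_i(174 − Q) − 54q_i, with Q = q_i + Σ_{j≠i} q_j.
First-order condition: 120 − 2q_i − Σ_{j≠i} q_j = 0.
In a symmetric equilibrium every mine chooses the same q, so Σ_{j≠i} q_j = 4q. The condition becomes 120 − 6q = 0, giving q = 120/6 = 20.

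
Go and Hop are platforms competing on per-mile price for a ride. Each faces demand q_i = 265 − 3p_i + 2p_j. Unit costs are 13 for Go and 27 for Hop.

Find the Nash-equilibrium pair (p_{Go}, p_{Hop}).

78.625, 83.875

Go's profit: π = (p_{Go} − 13)(265 − 3p_{Go} + 2p_{Hop}).
∂π/∂p_{Go} = 304 − 6p_{Go} + 2p_{Hop} = 0 ⇒ p_{Go} = 152/3 + (1/3)p_{Hop}.
Similarly p_{Hop} = 173/3 + (1/3)p_{Go}.
Substituting the second reaction function into the first: p_{Go} = 152/3 + (1/3)(173/3 + (1/3)p_{Go}), which gives (8/9)p_{Go} = 629/9 ⇒ p_{Go} = 78.625.
Then p_{Hop} = 173/3 + (1/3)·78.625 = 83.875.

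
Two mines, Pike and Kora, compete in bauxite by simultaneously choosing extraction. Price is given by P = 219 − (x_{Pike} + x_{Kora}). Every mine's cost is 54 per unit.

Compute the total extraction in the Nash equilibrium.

Mine Pike's profit: π = x_{Pike}(219 − (x_{Pike} + x_{Kora})) − 54x_{Pike}.
∂π/∂x_{Pike} = 165 − 2x_{Pike} − x_{Kora} = 0, so x_{Pike} = 82.5 − 0.5x_{Kora}.
By symmetry x_{Kora} = x_{Pike}; substituting into the reaction function, 1.5x_{Pike} = 82.5 and x_{Pike} = 55.
Total extraction: 55 + 55 = 110.

110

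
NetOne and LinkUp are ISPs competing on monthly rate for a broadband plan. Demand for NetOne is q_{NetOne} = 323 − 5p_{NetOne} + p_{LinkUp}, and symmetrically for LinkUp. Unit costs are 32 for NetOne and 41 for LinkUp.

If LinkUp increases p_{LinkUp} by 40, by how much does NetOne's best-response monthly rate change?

4

NetOne's profit: π = (p_{NetOne} − 32)(323 − 5p_{NetOne} + p_{LinkUp}).
∂π/∂p_{NetOne} = 483 − 10p_{NetOne} + p_{LinkUp} = 0 ⇒ p_{NetOne} = 48.3 + 0.1p_{LinkUp}.
The reaction-function slope is 0.1, so a 40-unit rise in p_{LinkUp} moves p_{NetOne} by 0.1 × 40 = 4. NetOne's best response rises — the actions are strategic complements.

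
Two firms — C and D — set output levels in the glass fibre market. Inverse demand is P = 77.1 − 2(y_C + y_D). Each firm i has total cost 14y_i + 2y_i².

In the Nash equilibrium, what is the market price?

51.86

Firm C's profit: π = y_C(77.1 − 2(y_C + y_D)) − 14y_C − 2y_C².
∂π/∂y_C = 63.1 − 8y_C − 2y_D = 0, so y_C = 7.8875 − 0.25y_D.
By symmetry y_D = y_C; substituting into the reaction function, 1.25y_C = 7.8875 and y_C = 6.31.
Equilibrium price: P = 77.1 − 2·12.62 = 51.86.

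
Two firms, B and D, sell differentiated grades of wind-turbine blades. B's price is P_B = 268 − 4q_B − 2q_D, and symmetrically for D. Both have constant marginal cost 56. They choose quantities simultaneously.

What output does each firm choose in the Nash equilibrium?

Firm B's profit: π = q_B(268 − 4q_B − 2q_D) − 56q_B.
∂π/∂q_B = 212 − 8q_B − 2q_D = 0 ⇒ q_B = 26.5 − 0.25q_D.
Setting q_B = q_D in the reaction function: q_B = 26.5 − 0.25q_B, so q_B = 26.5 / 1.25 = 21.2.

21.2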